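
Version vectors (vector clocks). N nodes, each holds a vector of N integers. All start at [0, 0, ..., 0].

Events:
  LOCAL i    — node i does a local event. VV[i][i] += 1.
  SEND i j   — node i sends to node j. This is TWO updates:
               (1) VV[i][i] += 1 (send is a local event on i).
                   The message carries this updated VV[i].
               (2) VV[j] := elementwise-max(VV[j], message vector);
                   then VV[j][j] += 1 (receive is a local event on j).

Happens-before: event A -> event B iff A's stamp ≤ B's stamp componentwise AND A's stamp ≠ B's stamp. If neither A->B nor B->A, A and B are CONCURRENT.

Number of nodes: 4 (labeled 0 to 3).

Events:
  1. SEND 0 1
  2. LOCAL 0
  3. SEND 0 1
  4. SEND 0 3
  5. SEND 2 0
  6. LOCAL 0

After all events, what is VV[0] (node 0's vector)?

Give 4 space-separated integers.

Answer: 6 0 1 0

Derivation:
Initial: VV[0]=[0, 0, 0, 0]
Initial: VV[1]=[0, 0, 0, 0]
Initial: VV[2]=[0, 0, 0, 0]
Initial: VV[3]=[0, 0, 0, 0]
Event 1: SEND 0->1: VV[0][0]++ -> VV[0]=[1, 0, 0, 0], msg_vec=[1, 0, 0, 0]; VV[1]=max(VV[1],msg_vec) then VV[1][1]++ -> VV[1]=[1, 1, 0, 0]
Event 2: LOCAL 0: VV[0][0]++ -> VV[0]=[2, 0, 0, 0]
Event 3: SEND 0->1: VV[0][0]++ -> VV[0]=[3, 0, 0, 0], msg_vec=[3, 0, 0, 0]; VV[1]=max(VV[1],msg_vec) then VV[1][1]++ -> VV[1]=[3, 2, 0, 0]
Event 4: SEND 0->3: VV[0][0]++ -> VV[0]=[4, 0, 0, 0], msg_vec=[4, 0, 0, 0]; VV[3]=max(VV[3],msg_vec) then VV[3][3]++ -> VV[3]=[4, 0, 0, 1]
Event 5: SEND 2->0: VV[2][2]++ -> VV[2]=[0, 0, 1, 0], msg_vec=[0, 0, 1, 0]; VV[0]=max(VV[0],msg_vec) then VV[0][0]++ -> VV[0]=[5, 0, 1, 0]
Event 6: LOCAL 0: VV[0][0]++ -> VV[0]=[6, 0, 1, 0]
Final vectors: VV[0]=[6, 0, 1, 0]; VV[1]=[3, 2, 0, 0]; VV[2]=[0, 0, 1, 0]; VV[3]=[4, 0, 0, 1]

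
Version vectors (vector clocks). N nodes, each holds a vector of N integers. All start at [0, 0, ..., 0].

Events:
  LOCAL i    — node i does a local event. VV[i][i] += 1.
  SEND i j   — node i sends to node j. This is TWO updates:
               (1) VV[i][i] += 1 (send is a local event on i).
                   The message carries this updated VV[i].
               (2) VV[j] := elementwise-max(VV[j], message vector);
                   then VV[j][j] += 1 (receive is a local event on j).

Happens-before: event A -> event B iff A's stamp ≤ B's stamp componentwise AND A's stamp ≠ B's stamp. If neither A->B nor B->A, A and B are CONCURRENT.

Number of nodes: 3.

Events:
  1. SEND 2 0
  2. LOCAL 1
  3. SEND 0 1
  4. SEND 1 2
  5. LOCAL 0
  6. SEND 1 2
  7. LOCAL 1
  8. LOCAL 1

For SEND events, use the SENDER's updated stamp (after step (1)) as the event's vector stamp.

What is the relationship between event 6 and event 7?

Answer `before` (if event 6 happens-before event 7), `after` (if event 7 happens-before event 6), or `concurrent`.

Answer: before

Derivation:
Initial: VV[0]=[0, 0, 0]
Initial: VV[1]=[0, 0, 0]
Initial: VV[2]=[0, 0, 0]
Event 1: SEND 2->0: VV[2][2]++ -> VV[2]=[0, 0, 1], msg_vec=[0, 0, 1]; VV[0]=max(VV[0],msg_vec) then VV[0][0]++ -> VV[0]=[1, 0, 1]
Event 2: LOCAL 1: VV[1][1]++ -> VV[1]=[0, 1, 0]
Event 3: SEND 0->1: VV[0][0]++ -> VV[0]=[2, 0, 1], msg_vec=[2, 0, 1]; VV[1]=max(VV[1],msg_vec) then VV[1][1]++ -> VV[1]=[2, 2, 1]
Event 4: SEND 1->2: VV[1][1]++ -> VV[1]=[2, 3, 1], msg_vec=[2, 3, 1]; VV[2]=max(VV[2],msg_vec) then VV[2][2]++ -> VV[2]=[2, 3, 2]
Event 5: LOCAL 0: VV[0][0]++ -> VV[0]=[3, 0, 1]
Event 6: SEND 1->2: VV[1][1]++ -> VV[1]=[2, 4, 1], msg_vec=[2, 4, 1]; VV[2]=max(VV[2],msg_vec) then VV[2][2]++ -> VV[2]=[2, 4, 3]
Event 7: LOCAL 1: VV[1][1]++ -> VV[1]=[2, 5, 1]
Event 8: LOCAL 1: VV[1][1]++ -> VV[1]=[2, 6, 1]
Event 6 stamp: [2, 4, 1]
Event 7 stamp: [2, 5, 1]
[2, 4, 1] <= [2, 5, 1]? True
[2, 5, 1] <= [2, 4, 1]? False
Relation: before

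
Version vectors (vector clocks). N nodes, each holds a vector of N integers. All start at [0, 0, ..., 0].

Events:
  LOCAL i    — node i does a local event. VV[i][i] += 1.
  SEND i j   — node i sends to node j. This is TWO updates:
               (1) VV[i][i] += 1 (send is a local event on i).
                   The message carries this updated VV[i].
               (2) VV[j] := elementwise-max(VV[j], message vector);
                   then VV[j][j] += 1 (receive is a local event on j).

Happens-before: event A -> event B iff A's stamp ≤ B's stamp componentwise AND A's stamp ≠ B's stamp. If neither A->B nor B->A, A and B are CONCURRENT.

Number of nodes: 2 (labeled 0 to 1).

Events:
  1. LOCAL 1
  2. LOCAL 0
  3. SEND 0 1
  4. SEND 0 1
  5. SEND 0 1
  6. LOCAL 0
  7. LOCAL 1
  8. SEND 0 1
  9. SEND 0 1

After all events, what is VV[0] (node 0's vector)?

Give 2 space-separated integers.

Initial: VV[0]=[0, 0]
Initial: VV[1]=[0, 0]
Event 1: LOCAL 1: VV[1][1]++ -> VV[1]=[0, 1]
Event 2: LOCAL 0: VV[0][0]++ -> VV[0]=[1, 0]
Event 3: SEND 0->1: VV[0][0]++ -> VV[0]=[2, 0], msg_vec=[2, 0]; VV[1]=max(VV[1],msg_vec) then VV[1][1]++ -> VV[1]=[2, 2]
Event 4: SEND 0->1: VV[0][0]++ -> VV[0]=[3, 0], msg_vec=[3, 0]; VV[1]=max(VV[1],msg_vec) then VV[1][1]++ -> VV[1]=[3, 3]
Event 5: SEND 0->1: VV[0][0]++ -> VV[0]=[4, 0], msg_vec=[4, 0]; VV[1]=max(VV[1],msg_vec) then VV[1][1]++ -> VV[1]=[4, 4]
Event 6: LOCAL 0: VV[0][0]++ -> VV[0]=[5, 0]
Event 7: LOCAL 1: VV[1][1]++ -> VV[1]=[4, 5]
Event 8: SEND 0->1: VV[0][0]++ -> VV[0]=[6, 0], msg_vec=[6, 0]; VV[1]=max(VV[1],msg_vec) then VV[1][1]++ -> VV[1]=[6, 6]
Event 9: SEND 0->1: VV[0][0]++ -> VV[0]=[7, 0], msg_vec=[7, 0]; VV[1]=max(VV[1],msg_vec) then VV[1][1]++ -> VV[1]=[7, 7]
Final vectors: VV[0]=[7, 0]; VV[1]=[7, 7]

Answer: 7 0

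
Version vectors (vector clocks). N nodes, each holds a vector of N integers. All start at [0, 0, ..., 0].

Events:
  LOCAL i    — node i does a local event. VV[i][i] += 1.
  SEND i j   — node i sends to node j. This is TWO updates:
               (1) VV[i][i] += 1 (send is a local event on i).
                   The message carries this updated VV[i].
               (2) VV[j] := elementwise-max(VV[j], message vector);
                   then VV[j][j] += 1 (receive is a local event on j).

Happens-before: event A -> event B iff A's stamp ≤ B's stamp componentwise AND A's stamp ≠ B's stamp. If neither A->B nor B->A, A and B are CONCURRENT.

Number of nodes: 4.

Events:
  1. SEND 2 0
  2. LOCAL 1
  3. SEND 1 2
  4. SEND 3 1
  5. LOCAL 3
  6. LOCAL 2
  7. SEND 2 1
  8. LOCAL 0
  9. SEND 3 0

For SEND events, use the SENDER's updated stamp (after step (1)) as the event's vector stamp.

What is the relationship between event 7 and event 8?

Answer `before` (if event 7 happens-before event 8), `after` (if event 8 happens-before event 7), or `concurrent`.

Answer: concurrent

Derivation:
Initial: VV[0]=[0, 0, 0, 0]
Initial: VV[1]=[0, 0, 0, 0]
Initial: VV[2]=[0, 0, 0, 0]
Initial: VV[3]=[0, 0, 0, 0]
Event 1: SEND 2->0: VV[2][2]++ -> VV[2]=[0, 0, 1, 0], msg_vec=[0, 0, 1, 0]; VV[0]=max(VV[0],msg_vec) then VV[0][0]++ -> VV[0]=[1, 0, 1, 0]
Event 2: LOCAL 1: VV[1][1]++ -> VV[1]=[0, 1, 0, 0]
Event 3: SEND 1->2: VV[1][1]++ -> VV[1]=[0, 2, 0, 0], msg_vec=[0, 2, 0, 0]; VV[2]=max(VV[2],msg_vec) then VV[2][2]++ -> VV[2]=[0, 2, 2, 0]
Event 4: SEND 3->1: VV[3][3]++ -> VV[3]=[0, 0, 0, 1], msg_vec=[0, 0, 0, 1]; VV[1]=max(VV[1],msg_vec) then VV[1][1]++ -> VV[1]=[0, 3, 0, 1]
Event 5: LOCAL 3: VV[3][3]++ -> VV[3]=[0, 0, 0, 2]
Event 6: LOCAL 2: VV[2][2]++ -> VV[2]=[0, 2, 3, 0]
Event 7: SEND 2->1: VV[2][2]++ -> VV[2]=[0, 2, 4, 0], msg_vec=[0, 2, 4, 0]; VV[1]=max(VV[1],msg_vec) then VV[1][1]++ -> VV[1]=[0, 4, 4, 1]
Event 8: LOCAL 0: VV[0][0]++ -> VV[0]=[2, 0, 1, 0]
Event 9: SEND 3->0: VV[3][3]++ -> VV[3]=[0, 0, 0, 3], msg_vec=[0, 0, 0, 3]; VV[0]=max(VV[0],msg_vec) then VV[0][0]++ -> VV[0]=[3, 0, 1, 3]
Event 7 stamp: [0, 2, 4, 0]
Event 8 stamp: [2, 0, 1, 0]
[0, 2, 4, 0] <= [2, 0, 1, 0]? False
[2, 0, 1, 0] <= [0, 2, 4, 0]? False
Relation: concurrent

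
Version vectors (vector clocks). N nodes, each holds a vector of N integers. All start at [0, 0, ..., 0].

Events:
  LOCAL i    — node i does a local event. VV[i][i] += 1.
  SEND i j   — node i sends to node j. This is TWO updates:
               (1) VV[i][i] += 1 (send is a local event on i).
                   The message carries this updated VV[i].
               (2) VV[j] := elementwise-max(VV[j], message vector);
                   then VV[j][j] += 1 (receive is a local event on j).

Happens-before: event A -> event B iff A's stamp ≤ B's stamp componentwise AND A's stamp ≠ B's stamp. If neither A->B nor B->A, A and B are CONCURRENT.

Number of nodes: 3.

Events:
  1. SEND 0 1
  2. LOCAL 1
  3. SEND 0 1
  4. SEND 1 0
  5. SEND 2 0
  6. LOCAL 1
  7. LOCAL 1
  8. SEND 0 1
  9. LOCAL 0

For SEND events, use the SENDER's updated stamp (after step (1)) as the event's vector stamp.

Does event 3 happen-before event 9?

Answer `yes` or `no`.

Initial: VV[0]=[0, 0, 0]
Initial: VV[1]=[0, 0, 0]
Initial: VV[2]=[0, 0, 0]
Event 1: SEND 0->1: VV[0][0]++ -> VV[0]=[1, 0, 0], msg_vec=[1, 0, 0]; VV[1]=max(VV[1],msg_vec) then VV[1][1]++ -> VV[1]=[1, 1, 0]
Event 2: LOCAL 1: VV[1][1]++ -> VV[1]=[1, 2, 0]
Event 3: SEND 0->1: VV[0][0]++ -> VV[0]=[2, 0, 0], msg_vec=[2, 0, 0]; VV[1]=max(VV[1],msg_vec) then VV[1][1]++ -> VV[1]=[2, 3, 0]
Event 4: SEND 1->0: VV[1][1]++ -> VV[1]=[2, 4, 0], msg_vec=[2, 4, 0]; VV[0]=max(VV[0],msg_vec) then VV[0][0]++ -> VV[0]=[3, 4, 0]
Event 5: SEND 2->0: VV[2][2]++ -> VV[2]=[0, 0, 1], msg_vec=[0, 0, 1]; VV[0]=max(VV[0],msg_vec) then VV[0][0]++ -> VV[0]=[4, 4, 1]
Event 6: LOCAL 1: VV[1][1]++ -> VV[1]=[2, 5, 0]
Event 7: LOCAL 1: VV[1][1]++ -> VV[1]=[2, 6, 0]
Event 8: SEND 0->1: VV[0][0]++ -> VV[0]=[5, 4, 1], msg_vec=[5, 4, 1]; VV[1]=max(VV[1],msg_vec) then VV[1][1]++ -> VV[1]=[5, 7, 1]
Event 9: LOCAL 0: VV[0][0]++ -> VV[0]=[6, 4, 1]
Event 3 stamp: [2, 0, 0]
Event 9 stamp: [6, 4, 1]
[2, 0, 0] <= [6, 4, 1]? True. Equal? False. Happens-before: True

Answer: yes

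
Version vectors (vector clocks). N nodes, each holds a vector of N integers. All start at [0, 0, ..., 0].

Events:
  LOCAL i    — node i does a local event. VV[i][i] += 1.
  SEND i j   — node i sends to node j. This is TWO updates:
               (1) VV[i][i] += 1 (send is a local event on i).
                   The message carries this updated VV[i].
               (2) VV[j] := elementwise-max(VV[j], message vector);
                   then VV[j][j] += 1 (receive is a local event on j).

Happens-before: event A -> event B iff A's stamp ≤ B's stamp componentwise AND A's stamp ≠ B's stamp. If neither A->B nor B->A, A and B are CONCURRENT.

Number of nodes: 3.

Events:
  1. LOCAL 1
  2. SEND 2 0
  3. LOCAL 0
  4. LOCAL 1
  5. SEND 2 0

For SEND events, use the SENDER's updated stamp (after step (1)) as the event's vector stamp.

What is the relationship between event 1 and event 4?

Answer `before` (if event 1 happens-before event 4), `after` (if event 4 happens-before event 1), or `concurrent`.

Answer: before

Derivation:
Initial: VV[0]=[0, 0, 0]
Initial: VV[1]=[0, 0, 0]
Initial: VV[2]=[0, 0, 0]
Event 1: LOCAL 1: VV[1][1]++ -> VV[1]=[0, 1, 0]
Event 2: SEND 2->0: VV[2][2]++ -> VV[2]=[0, 0, 1], msg_vec=[0, 0, 1]; VV[0]=max(VV[0],msg_vec) then VV[0][0]++ -> VV[0]=[1, 0, 1]
Event 3: LOCAL 0: VV[0][0]++ -> VV[0]=[2, 0, 1]
Event 4: LOCAL 1: VV[1][1]++ -> VV[1]=[0, 2, 0]
Event 5: SEND 2->0: VV[2][2]++ -> VV[2]=[0, 0, 2], msg_vec=[0, 0, 2]; VV[0]=max(VV[0],msg_vec) then VV[0][0]++ -> VV[0]=[3, 0, 2]
Event 1 stamp: [0, 1, 0]
Event 4 stamp: [0, 2, 0]
[0, 1, 0] <= [0, 2, 0]? True
[0, 2, 0] <= [0, 1, 0]? False
Relation: before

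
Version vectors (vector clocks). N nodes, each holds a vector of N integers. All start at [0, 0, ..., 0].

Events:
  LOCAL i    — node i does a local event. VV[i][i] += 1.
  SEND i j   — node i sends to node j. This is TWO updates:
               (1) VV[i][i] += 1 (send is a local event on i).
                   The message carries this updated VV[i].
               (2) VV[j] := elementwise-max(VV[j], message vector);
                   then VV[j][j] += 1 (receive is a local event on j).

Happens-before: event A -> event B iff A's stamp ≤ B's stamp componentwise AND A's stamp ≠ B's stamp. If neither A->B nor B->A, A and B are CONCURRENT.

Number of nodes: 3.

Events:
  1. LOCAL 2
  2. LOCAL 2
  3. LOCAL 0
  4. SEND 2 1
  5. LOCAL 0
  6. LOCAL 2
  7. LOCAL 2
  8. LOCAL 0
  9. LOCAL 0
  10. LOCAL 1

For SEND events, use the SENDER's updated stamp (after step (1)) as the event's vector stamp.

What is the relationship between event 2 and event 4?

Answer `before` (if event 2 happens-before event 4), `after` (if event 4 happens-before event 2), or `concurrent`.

Answer: before

Derivation:
Initial: VV[0]=[0, 0, 0]
Initial: VV[1]=[0, 0, 0]
Initial: VV[2]=[0, 0, 0]
Event 1: LOCAL 2: VV[2][2]++ -> VV[2]=[0, 0, 1]
Event 2: LOCAL 2: VV[2][2]++ -> VV[2]=[0, 0, 2]
Event 3: LOCAL 0: VV[0][0]++ -> VV[0]=[1, 0, 0]
Event 4: SEND 2->1: VV[2][2]++ -> VV[2]=[0, 0, 3], msg_vec=[0, 0, 3]; VV[1]=max(VV[1],msg_vec) then VV[1][1]++ -> VV[1]=[0, 1, 3]
Event 5: LOCAL 0: VV[0][0]++ -> VV[0]=[2, 0, 0]
Event 6: LOCAL 2: VV[2][2]++ -> VV[2]=[0, 0, 4]
Event 7: LOCAL 2: VV[2][2]++ -> VV[2]=[0, 0, 5]
Event 8: LOCAL 0: VV[0][0]++ -> VV[0]=[3, 0, 0]
Event 9: LOCAL 0: VV[0][0]++ -> VV[0]=[4, 0, 0]
Event 10: LOCAL 1: VV[1][1]++ -> VV[1]=[0, 2, 3]
Event 2 stamp: [0, 0, 2]
Event 4 stamp: [0, 0, 3]
[0, 0, 2] <= [0, 0, 3]? True
[0, 0, 3] <= [0, 0, 2]? False
Relation: before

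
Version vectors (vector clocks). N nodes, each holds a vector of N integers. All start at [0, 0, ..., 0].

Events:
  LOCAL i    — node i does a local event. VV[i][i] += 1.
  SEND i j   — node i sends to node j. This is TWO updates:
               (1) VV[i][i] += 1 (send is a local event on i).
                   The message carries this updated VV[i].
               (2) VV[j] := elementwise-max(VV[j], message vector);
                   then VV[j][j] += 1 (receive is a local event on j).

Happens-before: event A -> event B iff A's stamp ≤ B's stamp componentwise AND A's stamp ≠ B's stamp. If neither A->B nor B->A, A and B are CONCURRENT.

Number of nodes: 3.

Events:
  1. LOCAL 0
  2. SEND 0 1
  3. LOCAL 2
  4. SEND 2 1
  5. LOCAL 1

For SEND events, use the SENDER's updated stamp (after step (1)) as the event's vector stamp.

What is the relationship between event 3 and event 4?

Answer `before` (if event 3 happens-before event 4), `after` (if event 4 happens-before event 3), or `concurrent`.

Answer: before

Derivation:
Initial: VV[0]=[0, 0, 0]
Initial: VV[1]=[0, 0, 0]
Initial: VV[2]=[0, 0, 0]
Event 1: LOCAL 0: VV[0][0]++ -> VV[0]=[1, 0, 0]
Event 2: SEND 0->1: VV[0][0]++ -> VV[0]=[2, 0, 0], msg_vec=[2, 0, 0]; VV[1]=max(VV[1],msg_vec) then VV[1][1]++ -> VV[1]=[2, 1, 0]
Event 3: LOCAL 2: VV[2][2]++ -> VV[2]=[0, 0, 1]
Event 4: SEND 2->1: VV[2][2]++ -> VV[2]=[0, 0, 2], msg_vec=[0, 0, 2]; VV[1]=max(VV[1],msg_vec) then VV[1][1]++ -> VV[1]=[2, 2, 2]
Event 5: LOCAL 1: VV[1][1]++ -> VV[1]=[2, 3, 2]
Event 3 stamp: [0, 0, 1]
Event 4 stamp: [0, 0, 2]
[0, 0, 1] <= [0, 0, 2]? True
[0, 0, 2] <= [0, 0, 1]? False
Relation: before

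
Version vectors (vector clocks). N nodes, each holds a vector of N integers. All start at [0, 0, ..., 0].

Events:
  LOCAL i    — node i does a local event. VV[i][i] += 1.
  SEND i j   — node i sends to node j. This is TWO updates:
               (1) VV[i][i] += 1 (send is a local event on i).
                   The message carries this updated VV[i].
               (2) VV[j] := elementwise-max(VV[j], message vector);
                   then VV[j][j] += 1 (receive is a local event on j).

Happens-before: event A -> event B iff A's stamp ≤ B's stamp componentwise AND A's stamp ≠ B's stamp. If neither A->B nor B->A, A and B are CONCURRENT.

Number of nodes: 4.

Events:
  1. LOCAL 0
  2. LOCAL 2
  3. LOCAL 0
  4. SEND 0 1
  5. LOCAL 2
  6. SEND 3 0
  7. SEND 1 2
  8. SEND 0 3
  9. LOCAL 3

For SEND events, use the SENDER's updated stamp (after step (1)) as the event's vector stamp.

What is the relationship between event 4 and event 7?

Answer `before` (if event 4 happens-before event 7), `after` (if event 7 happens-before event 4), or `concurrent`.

Answer: before

Derivation:
Initial: VV[0]=[0, 0, 0, 0]
Initial: VV[1]=[0, 0, 0, 0]
Initial: VV[2]=[0, 0, 0, 0]
Initial: VV[3]=[0, 0, 0, 0]
Event 1: LOCAL 0: VV[0][0]++ -> VV[0]=[1, 0, 0, 0]
Event 2: LOCAL 2: VV[2][2]++ -> VV[2]=[0, 0, 1, 0]
Event 3: LOCAL 0: VV[0][0]++ -> VV[0]=[2, 0, 0, 0]
Event 4: SEND 0->1: VV[0][0]++ -> VV[0]=[3, 0, 0, 0], msg_vec=[3, 0, 0, 0]; VV[1]=max(VV[1],msg_vec) then VV[1][1]++ -> VV[1]=[3, 1, 0, 0]
Event 5: LOCAL 2: VV[2][2]++ -> VV[2]=[0, 0, 2, 0]
Event 6: SEND 3->0: VV[3][3]++ -> VV[3]=[0, 0, 0, 1], msg_vec=[0, 0, 0, 1]; VV[0]=max(VV[0],msg_vec) then VV[0][0]++ -> VV[0]=[4, 0, 0, 1]
Event 7: SEND 1->2: VV[1][1]++ -> VV[1]=[3, 2, 0, 0], msg_vec=[3, 2, 0, 0]; VV[2]=max(VV[2],msg_vec) then VV[2][2]++ -> VV[2]=[3, 2, 3, 0]
Event 8: SEND 0->3: VV[0][0]++ -> VV[0]=[5, 0, 0, 1], msg_vec=[5, 0, 0, 1]; VV[3]=max(VV[3],msg_vec) then VV[3][3]++ -> VV[3]=[5, 0, 0, 2]
Event 9: LOCAL 3: VV[3][3]++ -> VV[3]=[5, 0, 0, 3]
Event 4 stamp: [3, 0, 0, 0]
Event 7 stamp: [3, 2, 0, 0]
[3, 0, 0, 0] <= [3, 2, 0, 0]? True
[3, 2, 0, 0] <= [3, 0, 0, 0]? False
Relation: before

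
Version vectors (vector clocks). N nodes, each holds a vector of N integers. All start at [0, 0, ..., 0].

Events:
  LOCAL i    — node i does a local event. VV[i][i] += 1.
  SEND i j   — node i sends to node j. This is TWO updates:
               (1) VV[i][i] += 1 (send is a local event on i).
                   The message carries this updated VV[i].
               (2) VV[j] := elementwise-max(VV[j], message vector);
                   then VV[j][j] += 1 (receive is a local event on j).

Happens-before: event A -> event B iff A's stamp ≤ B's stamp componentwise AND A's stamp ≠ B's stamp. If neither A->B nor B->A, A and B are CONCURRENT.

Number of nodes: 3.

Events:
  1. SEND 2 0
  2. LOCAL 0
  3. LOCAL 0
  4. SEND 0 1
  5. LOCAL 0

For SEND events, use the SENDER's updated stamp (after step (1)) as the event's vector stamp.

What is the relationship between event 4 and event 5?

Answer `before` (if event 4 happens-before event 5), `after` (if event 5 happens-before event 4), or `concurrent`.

Answer: before

Derivation:
Initial: VV[0]=[0, 0, 0]
Initial: VV[1]=[0, 0, 0]
Initial: VV[2]=[0, 0, 0]
Event 1: SEND 2->0: VV[2][2]++ -> VV[2]=[0, 0, 1], msg_vec=[0, 0, 1]; VV[0]=max(VV[0],msg_vec) then VV[0][0]++ -> VV[0]=[1, 0, 1]
Event 2: LOCAL 0: VV[0][0]++ -> VV[0]=[2, 0, 1]
Event 3: LOCAL 0: VV[0][0]++ -> VV[0]=[3, 0, 1]
Event 4: SEND 0->1: VV[0][0]++ -> VV[0]=[4, 0, 1], msg_vec=[4, 0, 1]; VV[1]=max(VV[1],msg_vec) then VV[1][1]++ -> VV[1]=[4, 1, 1]
Event 5: LOCAL 0: VV[0][0]++ -> VV[0]=[5, 0, 1]
Event 4 stamp: [4, 0, 1]
Event 5 stamp: [5, 0, 1]
[4, 0, 1] <= [5, 0, 1]? True
[5, 0, 1] <= [4, 0, 1]? False
Relation: before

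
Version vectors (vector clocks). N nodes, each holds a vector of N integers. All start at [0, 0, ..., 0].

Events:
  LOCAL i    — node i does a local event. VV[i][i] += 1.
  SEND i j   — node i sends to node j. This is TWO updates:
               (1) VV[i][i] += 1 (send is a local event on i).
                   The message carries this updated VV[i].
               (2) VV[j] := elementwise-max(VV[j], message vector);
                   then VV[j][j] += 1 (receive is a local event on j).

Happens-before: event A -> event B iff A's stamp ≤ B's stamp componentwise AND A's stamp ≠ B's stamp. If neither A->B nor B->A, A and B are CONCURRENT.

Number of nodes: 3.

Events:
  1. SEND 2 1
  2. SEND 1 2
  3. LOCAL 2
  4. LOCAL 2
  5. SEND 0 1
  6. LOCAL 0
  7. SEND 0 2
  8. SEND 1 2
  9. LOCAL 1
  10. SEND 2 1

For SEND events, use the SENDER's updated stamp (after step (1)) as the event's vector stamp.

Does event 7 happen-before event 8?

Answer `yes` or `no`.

Initial: VV[0]=[0, 0, 0]
Initial: VV[1]=[0, 0, 0]
Initial: VV[2]=[0, 0, 0]
Event 1: SEND 2->1: VV[2][2]++ -> VV[2]=[0, 0, 1], msg_vec=[0, 0, 1]; VV[1]=max(VV[1],msg_vec) then VV[1][1]++ -> VV[1]=[0, 1, 1]
Event 2: SEND 1->2: VV[1][1]++ -> VV[1]=[0, 2, 1], msg_vec=[0, 2, 1]; VV[2]=max(VV[2],msg_vec) then VV[2][2]++ -> VV[2]=[0, 2, 2]
Event 3: LOCAL 2: VV[2][2]++ -> VV[2]=[0, 2, 3]
Event 4: LOCAL 2: VV[2][2]++ -> VV[2]=[0, 2, 4]
Event 5: SEND 0->1: VV[0][0]++ -> VV[0]=[1, 0, 0], msg_vec=[1, 0, 0]; VV[1]=max(VV[1],msg_vec) then VV[1][1]++ -> VV[1]=[1, 3, 1]
Event 6: LOCAL 0: VV[0][0]++ -> VV[0]=[2, 0, 0]
Event 7: SEND 0->2: VV[0][0]++ -> VV[0]=[3, 0, 0], msg_vec=[3, 0, 0]; VV[2]=max(VV[2],msg_vec) then VV[2][2]++ -> VV[2]=[3, 2, 5]
Event 8: SEND 1->2: VV[1][1]++ -> VV[1]=[1, 4, 1], msg_vec=[1, 4, 1]; VV[2]=max(VV[2],msg_vec) then VV[2][2]++ -> VV[2]=[3, 4, 6]
Event 9: LOCAL 1: VV[1][1]++ -> VV[1]=[1, 5, 1]
Event 10: SEND 2->1: VV[2][2]++ -> VV[2]=[3, 4, 7], msg_vec=[3, 4, 7]; VV[1]=max(VV[1],msg_vec) then VV[1][1]++ -> VV[1]=[3, 6, 7]
Event 7 stamp: [3, 0, 0]
Event 8 stamp: [1, 4, 1]
[3, 0, 0] <= [1, 4, 1]? False. Equal? False. Happens-before: False

Answer: no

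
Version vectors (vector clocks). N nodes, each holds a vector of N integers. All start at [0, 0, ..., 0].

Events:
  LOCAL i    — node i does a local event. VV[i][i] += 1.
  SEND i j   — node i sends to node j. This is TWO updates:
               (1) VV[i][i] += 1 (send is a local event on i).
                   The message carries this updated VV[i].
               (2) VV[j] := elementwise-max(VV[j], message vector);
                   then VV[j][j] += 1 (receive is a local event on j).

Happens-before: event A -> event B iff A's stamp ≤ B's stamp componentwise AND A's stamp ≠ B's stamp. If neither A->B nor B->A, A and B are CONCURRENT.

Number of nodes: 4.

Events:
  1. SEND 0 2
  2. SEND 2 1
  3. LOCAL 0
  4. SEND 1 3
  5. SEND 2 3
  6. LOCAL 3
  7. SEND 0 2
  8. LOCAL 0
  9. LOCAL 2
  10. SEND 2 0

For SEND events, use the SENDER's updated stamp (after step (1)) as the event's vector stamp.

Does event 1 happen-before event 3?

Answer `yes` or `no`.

Initial: VV[0]=[0, 0, 0, 0]
Initial: VV[1]=[0, 0, 0, 0]
Initial: VV[2]=[0, 0, 0, 0]
Initial: VV[3]=[0, 0, 0, 0]
Event 1: SEND 0->2: VV[0][0]++ -> VV[0]=[1, 0, 0, 0], msg_vec=[1, 0, 0, 0]; VV[2]=max(VV[2],msg_vec) then VV[2][2]++ -> VV[2]=[1, 0, 1, 0]
Event 2: SEND 2->1: VV[2][2]++ -> VV[2]=[1, 0, 2, 0], msg_vec=[1, 0, 2, 0]; VV[1]=max(VV[1],msg_vec) then VV[1][1]++ -> VV[1]=[1, 1, 2, 0]
Event 3: LOCAL 0: VV[0][0]++ -> VV[0]=[2, 0, 0, 0]
Event 4: SEND 1->3: VV[1][1]++ -> VV[1]=[1, 2, 2, 0], msg_vec=[1, 2, 2, 0]; VV[3]=max(VV[3],msg_vec) then VV[3][3]++ -> VV[3]=[1, 2, 2, 1]
Event 5: SEND 2->3: VV[2][2]++ -> VV[2]=[1, 0, 3, 0], msg_vec=[1, 0, 3, 0]; VV[3]=max(VV[3],msg_vec) then VV[3][3]++ -> VV[3]=[1, 2, 3, 2]
Event 6: LOCAL 3: VV[3][3]++ -> VV[3]=[1, 2, 3, 3]
Event 7: SEND 0->2: VV[0][0]++ -> VV[0]=[3, 0, 0, 0], msg_vec=[3, 0, 0, 0]; VV[2]=max(VV[2],msg_vec) then VV[2][2]++ -> VV[2]=[3, 0, 4, 0]
Event 8: LOCAL 0: VV[0][0]++ -> VV[0]=[4, 0, 0, 0]
Event 9: LOCAL 2: VV[2][2]++ -> VV[2]=[3, 0, 5, 0]
Event 10: SEND 2->0: VV[2][2]++ -> VV[2]=[3, 0, 6, 0], msg_vec=[3, 0, 6, 0]; VV[0]=max(VV[0],msg_vec) then VV[0][0]++ -> VV[0]=[5, 0, 6, 0]
Event 1 stamp: [1, 0, 0, 0]
Event 3 stamp: [2, 0, 0, 0]
[1, 0, 0, 0] <= [2, 0, 0, 0]? True. Equal? False. Happens-before: True

Answer: yes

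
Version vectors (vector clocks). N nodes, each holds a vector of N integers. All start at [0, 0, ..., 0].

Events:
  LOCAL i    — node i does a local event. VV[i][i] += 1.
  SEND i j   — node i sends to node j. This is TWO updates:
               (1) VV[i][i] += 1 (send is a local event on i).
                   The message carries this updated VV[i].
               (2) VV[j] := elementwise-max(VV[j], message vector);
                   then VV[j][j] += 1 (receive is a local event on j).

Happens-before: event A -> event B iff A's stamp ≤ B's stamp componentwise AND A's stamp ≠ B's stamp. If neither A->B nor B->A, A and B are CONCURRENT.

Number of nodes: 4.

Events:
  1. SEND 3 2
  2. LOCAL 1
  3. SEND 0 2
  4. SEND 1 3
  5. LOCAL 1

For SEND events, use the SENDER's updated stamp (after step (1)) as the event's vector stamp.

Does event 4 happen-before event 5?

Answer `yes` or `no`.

Initial: VV[0]=[0, 0, 0, 0]
Initial: VV[1]=[0, 0, 0, 0]
Initial: VV[2]=[0, 0, 0, 0]
Initial: VV[3]=[0, 0, 0, 0]
Event 1: SEND 3->2: VV[3][3]++ -> VV[3]=[0, 0, 0, 1], msg_vec=[0, 0, 0, 1]; VV[2]=max(VV[2],msg_vec) then VV[2][2]++ -> VV[2]=[0, 0, 1, 1]
Event 2: LOCAL 1: VV[1][1]++ -> VV[1]=[0, 1, 0, 0]
Event 3: SEND 0->2: VV[0][0]++ -> VV[0]=[1, 0, 0, 0], msg_vec=[1, 0, 0, 0]; VV[2]=max(VV[2],msg_vec) then VV[2][2]++ -> VV[2]=[1, 0, 2, 1]
Event 4: SEND 1->3: VV[1][1]++ -> VV[1]=[0, 2, 0, 0], msg_vec=[0, 2, 0, 0]; VV[3]=max(VV[3],msg_vec) then VV[3][3]++ -> VV[3]=[0, 2, 0, 2]
Event 5: LOCAL 1: VV[1][1]++ -> VV[1]=[0, 3, 0, 0]
Event 4 stamp: [0, 2, 0, 0]
Event 5 stamp: [0, 3, 0, 0]
[0, 2, 0, 0] <= [0, 3, 0, 0]? True. Equal? False. Happens-before: True

Answer: yes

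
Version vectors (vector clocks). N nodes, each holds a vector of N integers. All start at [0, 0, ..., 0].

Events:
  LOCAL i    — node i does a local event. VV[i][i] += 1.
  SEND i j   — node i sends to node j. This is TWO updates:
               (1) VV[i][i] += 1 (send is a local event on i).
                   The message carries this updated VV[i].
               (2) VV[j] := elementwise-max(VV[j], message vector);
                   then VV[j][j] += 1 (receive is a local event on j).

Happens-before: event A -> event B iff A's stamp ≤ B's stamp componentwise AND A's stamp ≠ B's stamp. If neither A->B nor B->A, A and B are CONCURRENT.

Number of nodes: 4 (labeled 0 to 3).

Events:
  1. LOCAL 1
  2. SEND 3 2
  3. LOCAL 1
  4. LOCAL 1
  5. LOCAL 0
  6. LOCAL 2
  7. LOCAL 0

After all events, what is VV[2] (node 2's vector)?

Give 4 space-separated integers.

Answer: 0 0 2 1

Derivation:
Initial: VV[0]=[0, 0, 0, 0]
Initial: VV[1]=[0, 0, 0, 0]
Initial: VV[2]=[0, 0, 0, 0]
Initial: VV[3]=[0, 0, 0, 0]
Event 1: LOCAL 1: VV[1][1]++ -> VV[1]=[0, 1, 0, 0]
Event 2: SEND 3->2: VV[3][3]++ -> VV[3]=[0, 0, 0, 1], msg_vec=[0, 0, 0, 1]; VV[2]=max(VV[2],msg_vec) then VV[2][2]++ -> VV[2]=[0, 0, 1, 1]
Event 3: LOCAL 1: VV[1][1]++ -> VV[1]=[0, 2, 0, 0]
Event 4: LOCAL 1: VV[1][1]++ -> VV[1]=[0, 3, 0, 0]
Event 5: LOCAL 0: VV[0][0]++ -> VV[0]=[1, 0, 0, 0]
Event 6: LOCAL 2: VV[2][2]++ -> VV[2]=[0, 0, 2, 1]
Event 7: LOCAL 0: VV[0][0]++ -> VV[0]=[2, 0, 0, 0]
Final vectors: VV[0]=[2, 0, 0, 0]; VV[1]=[0, 3, 0, 0]; VV[2]=[0, 0, 2, 1]; VV[3]=[0, 0, 0, 1]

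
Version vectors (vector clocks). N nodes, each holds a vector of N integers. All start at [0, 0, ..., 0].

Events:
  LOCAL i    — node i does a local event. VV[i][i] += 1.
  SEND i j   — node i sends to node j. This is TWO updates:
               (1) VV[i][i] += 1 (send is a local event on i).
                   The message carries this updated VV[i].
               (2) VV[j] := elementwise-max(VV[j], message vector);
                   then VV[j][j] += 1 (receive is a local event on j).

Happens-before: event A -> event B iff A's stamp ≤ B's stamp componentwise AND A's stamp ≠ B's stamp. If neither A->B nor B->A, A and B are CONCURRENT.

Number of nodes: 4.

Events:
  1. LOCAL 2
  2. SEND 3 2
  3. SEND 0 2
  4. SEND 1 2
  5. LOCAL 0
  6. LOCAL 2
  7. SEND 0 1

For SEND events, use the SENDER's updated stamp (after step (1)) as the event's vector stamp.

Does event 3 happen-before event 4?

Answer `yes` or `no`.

Answer: no

Derivation:
Initial: VV[0]=[0, 0, 0, 0]
Initial: VV[1]=[0, 0, 0, 0]
Initial: VV[2]=[0, 0, 0, 0]
Initial: VV[3]=[0, 0, 0, 0]
Event 1: LOCAL 2: VV[2][2]++ -> VV[2]=[0, 0, 1, 0]
Event 2: SEND 3->2: VV[3][3]++ -> VV[3]=[0, 0, 0, 1], msg_vec=[0, 0, 0, 1]; VV[2]=max(VV[2],msg_vec) then VV[2][2]++ -> VV[2]=[0, 0, 2, 1]
Event 3: SEND 0->2: VV[0][0]++ -> VV[0]=[1, 0, 0, 0], msg_vec=[1, 0, 0, 0]; VV[2]=max(VV[2],msg_vec) then VV[2][2]++ -> VV[2]=[1, 0, 3, 1]
Event 4: SEND 1->2: VV[1][1]++ -> VV[1]=[0, 1, 0, 0], msg_vec=[0, 1, 0, 0]; VV[2]=max(VV[2],msg_vec) then VV[2][2]++ -> VV[2]=[1, 1, 4, 1]
Event 5: LOCAL 0: VV[0][0]++ -> VV[0]=[2, 0, 0, 0]
Event 6: LOCAL 2: VV[2][2]++ -> VV[2]=[1, 1, 5, 1]
Event 7: SEND 0->1: VV[0][0]++ -> VV[0]=[3, 0, 0, 0], msg_vec=[3, 0, 0, 0]; VV[1]=max(VV[1],msg_vec) then VV[1][1]++ -> VV[1]=[3, 2, 0, 0]
Event 3 stamp: [1, 0, 0, 0]
Event 4 stamp: [0, 1, 0, 0]
[1, 0, 0, 0] <= [0, 1, 0, 0]? False. Equal? False. Happens-before: False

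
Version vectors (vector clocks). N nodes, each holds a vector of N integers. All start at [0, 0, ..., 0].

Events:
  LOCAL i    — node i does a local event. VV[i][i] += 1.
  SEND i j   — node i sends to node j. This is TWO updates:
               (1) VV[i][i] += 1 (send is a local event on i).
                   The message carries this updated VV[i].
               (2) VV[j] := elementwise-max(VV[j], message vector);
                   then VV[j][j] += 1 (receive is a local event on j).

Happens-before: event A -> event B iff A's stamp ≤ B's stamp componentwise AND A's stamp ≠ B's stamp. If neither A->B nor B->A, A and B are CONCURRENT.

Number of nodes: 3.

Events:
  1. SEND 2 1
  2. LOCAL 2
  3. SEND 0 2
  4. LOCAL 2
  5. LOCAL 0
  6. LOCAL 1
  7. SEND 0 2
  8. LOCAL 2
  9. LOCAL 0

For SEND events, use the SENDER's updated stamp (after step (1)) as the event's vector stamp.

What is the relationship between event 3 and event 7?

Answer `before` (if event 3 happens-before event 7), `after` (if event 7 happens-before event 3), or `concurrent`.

Answer: before

Derivation:
Initial: VV[0]=[0, 0, 0]
Initial: VV[1]=[0, 0, 0]
Initial: VV[2]=[0, 0, 0]
Event 1: SEND 2->1: VV[2][2]++ -> VV[2]=[0, 0, 1], msg_vec=[0, 0, 1]; VV[1]=max(VV[1],msg_vec) then VV[1][1]++ -> VV[1]=[0, 1, 1]
Event 2: LOCAL 2: VV[2][2]++ -> VV[2]=[0, 0, 2]
Event 3: SEND 0->2: VV[0][0]++ -> VV[0]=[1, 0, 0], msg_vec=[1, 0, 0]; VV[2]=max(VV[2],msg_vec) then VV[2][2]++ -> VV[2]=[1, 0, 3]
Event 4: LOCAL 2: VV[2][2]++ -> VV[2]=[1, 0, 4]
Event 5: LOCAL 0: VV[0][0]++ -> VV[0]=[2, 0, 0]
Event 6: LOCAL 1: VV[1][1]++ -> VV[1]=[0, 2, 1]
Event 7: SEND 0->2: VV[0][0]++ -> VV[0]=[3, 0, 0], msg_vec=[3, 0, 0]; VV[2]=max(VV[2],msg_vec) then VV[2][2]++ -> VV[2]=[3, 0, 5]
Event 8: LOCAL 2: VV[2][2]++ -> VV[2]=[3, 0, 6]
Event 9: LOCAL 0: VV[0][0]++ -> VV[0]=[4, 0, 0]
Event 3 stamp: [1, 0, 0]
Event 7 stamp: [3, 0, 0]
[1, 0, 0] <= [3, 0, 0]? True
[3, 0, 0] <= [1, 0, 0]? False
Relation: before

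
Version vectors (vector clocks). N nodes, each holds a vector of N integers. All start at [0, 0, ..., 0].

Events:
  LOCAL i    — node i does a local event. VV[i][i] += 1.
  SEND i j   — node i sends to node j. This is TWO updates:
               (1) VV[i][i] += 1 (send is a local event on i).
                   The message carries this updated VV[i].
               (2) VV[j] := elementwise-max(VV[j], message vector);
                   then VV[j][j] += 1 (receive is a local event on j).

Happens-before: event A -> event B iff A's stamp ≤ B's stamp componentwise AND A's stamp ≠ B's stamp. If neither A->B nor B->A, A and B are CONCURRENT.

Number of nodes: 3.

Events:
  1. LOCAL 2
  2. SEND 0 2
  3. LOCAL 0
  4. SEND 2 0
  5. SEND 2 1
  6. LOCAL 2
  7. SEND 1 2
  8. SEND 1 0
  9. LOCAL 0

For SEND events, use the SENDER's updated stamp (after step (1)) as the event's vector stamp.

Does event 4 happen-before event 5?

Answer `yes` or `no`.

Initial: VV[0]=[0, 0, 0]
Initial: VV[1]=[0, 0, 0]
Initial: VV[2]=[0, 0, 0]
Event 1: LOCAL 2: VV[2][2]++ -> VV[2]=[0, 0, 1]
Event 2: SEND 0->2: VV[0][0]++ -> VV[0]=[1, 0, 0], msg_vec=[1, 0, 0]; VV[2]=max(VV[2],msg_vec) then VV[2][2]++ -> VV[2]=[1, 0, 2]
Event 3: LOCAL 0: VV[0][0]++ -> VV[0]=[2, 0, 0]
Event 4: SEND 2->0: VV[2][2]++ -> VV[2]=[1, 0, 3], msg_vec=[1, 0, 3]; VV[0]=max(VV[0],msg_vec) then VV[0][0]++ -> VV[0]=[3, 0, 3]
Event 5: SEND 2->1: VV[2][2]++ -> VV[2]=[1, 0, 4], msg_vec=[1, 0, 4]; VV[1]=max(VV[1],msg_vec) then VV[1][1]++ -> VV[1]=[1, 1, 4]
Event 6: LOCAL 2: VV[2][2]++ -> VV[2]=[1, 0, 5]
Event 7: SEND 1->2: VV[1][1]++ -> VV[1]=[1, 2, 4], msg_vec=[1, 2, 4]; VV[2]=max(VV[2],msg_vec) then VV[2][2]++ -> VV[2]=[1, 2, 6]
Event 8: SEND 1->0: VV[1][1]++ -> VV[1]=[1, 3, 4], msg_vec=[1, 3, 4]; VV[0]=max(VV[0],msg_vec) then VV[0][0]++ -> VV[0]=[4, 3, 4]
Event 9: LOCAL 0: VV[0][0]++ -> VV[0]=[5, 3, 4]
Event 4 stamp: [1, 0, 3]
Event 5 stamp: [1, 0, 4]
[1, 0, 3] <= [1, 0, 4]? True. Equal? False. Happens-before: True

Answer: yes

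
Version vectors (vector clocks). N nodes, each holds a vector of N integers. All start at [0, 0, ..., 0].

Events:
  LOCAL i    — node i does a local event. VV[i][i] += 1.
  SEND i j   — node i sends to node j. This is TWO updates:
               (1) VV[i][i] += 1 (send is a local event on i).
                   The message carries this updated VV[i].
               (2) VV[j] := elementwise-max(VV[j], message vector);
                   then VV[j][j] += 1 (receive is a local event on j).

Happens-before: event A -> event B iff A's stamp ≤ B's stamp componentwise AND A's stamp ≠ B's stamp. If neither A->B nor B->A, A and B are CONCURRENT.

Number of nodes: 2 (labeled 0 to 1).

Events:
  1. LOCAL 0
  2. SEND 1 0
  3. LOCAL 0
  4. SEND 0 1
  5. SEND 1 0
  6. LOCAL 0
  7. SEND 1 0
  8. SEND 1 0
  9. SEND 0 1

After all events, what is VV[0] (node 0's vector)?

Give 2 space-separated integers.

Answer: 9 5

Derivation:
Initial: VV[0]=[0, 0]
Initial: VV[1]=[0, 0]
Event 1: LOCAL 0: VV[0][0]++ -> VV[0]=[1, 0]
Event 2: SEND 1->0: VV[1][1]++ -> VV[1]=[0, 1], msg_vec=[0, 1]; VV[0]=max(VV[0],msg_vec) then VV[0][0]++ -> VV[0]=[2, 1]
Event 3: LOCAL 0: VV[0][0]++ -> VV[0]=[3, 1]
Event 4: SEND 0->1: VV[0][0]++ -> VV[0]=[4, 1], msg_vec=[4, 1]; VV[1]=max(VV[1],msg_vec) then VV[1][1]++ -> VV[1]=[4, 2]
Event 5: SEND 1->0: VV[1][1]++ -> VV[1]=[4, 3], msg_vec=[4, 3]; VV[0]=max(VV[0],msg_vec) then VV[0][0]++ -> VV[0]=[5, 3]
Event 6: LOCAL 0: VV[0][0]++ -> VV[0]=[6, 3]
Event 7: SEND 1->0: VV[1][1]++ -> VV[1]=[4, 4], msg_vec=[4, 4]; VV[0]=max(VV[0],msg_vec) then VV[0][0]++ -> VV[0]=[7, 4]
Event 8: SEND 1->0: VV[1][1]++ -> VV[1]=[4, 5], msg_vec=[4, 5]; VV[0]=max(VV[0],msg_vec) then VV[0][0]++ -> VV[0]=[8, 5]
Event 9: SEND 0->1: VV[0][0]++ -> VV[0]=[9, 5], msg_vec=[9, 5]; VV[1]=max(VV[1],msg_vec) then VV[1][1]++ -> VV[1]=[9, 6]
Final vectors: VV[0]=[9, 5]; VV[1]=[9, 6]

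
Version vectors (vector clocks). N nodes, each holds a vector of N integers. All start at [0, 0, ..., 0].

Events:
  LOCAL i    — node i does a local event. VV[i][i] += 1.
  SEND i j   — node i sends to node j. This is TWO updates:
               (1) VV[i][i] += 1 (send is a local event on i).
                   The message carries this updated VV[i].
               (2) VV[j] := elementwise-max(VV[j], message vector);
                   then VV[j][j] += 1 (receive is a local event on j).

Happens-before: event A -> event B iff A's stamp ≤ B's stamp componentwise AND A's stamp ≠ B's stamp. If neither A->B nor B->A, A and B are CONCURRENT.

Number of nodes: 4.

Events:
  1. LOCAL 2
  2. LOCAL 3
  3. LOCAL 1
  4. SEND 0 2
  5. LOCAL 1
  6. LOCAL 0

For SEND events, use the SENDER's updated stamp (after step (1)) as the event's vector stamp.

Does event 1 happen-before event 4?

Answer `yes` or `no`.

Initial: VV[0]=[0, 0, 0, 0]
Initial: VV[1]=[0, 0, 0, 0]
Initial: VV[2]=[0, 0, 0, 0]
Initial: VV[3]=[0, 0, 0, 0]
Event 1: LOCAL 2: VV[2][2]++ -> VV[2]=[0, 0, 1, 0]
Event 2: LOCAL 3: VV[3][3]++ -> VV[3]=[0, 0, 0, 1]
Event 3: LOCAL 1: VV[1][1]++ -> VV[1]=[0, 1, 0, 0]
Event 4: SEND 0->2: VV[0][0]++ -> VV[0]=[1, 0, 0, 0], msg_vec=[1, 0, 0, 0]; VV[2]=max(VV[2],msg_vec) then VV[2][2]++ -> VV[2]=[1, 0, 2, 0]
Event 5: LOCAL 1: VV[1][1]++ -> VV[1]=[0, 2, 0, 0]
Event 6: LOCAL 0: VV[0][0]++ -> VV[0]=[2, 0, 0, 0]
Event 1 stamp: [0, 0, 1, 0]
Event 4 stamp: [1, 0, 0, 0]
[0, 0, 1, 0] <= [1, 0, 0, 0]? False. Equal? False. Happens-before: False

Answer: no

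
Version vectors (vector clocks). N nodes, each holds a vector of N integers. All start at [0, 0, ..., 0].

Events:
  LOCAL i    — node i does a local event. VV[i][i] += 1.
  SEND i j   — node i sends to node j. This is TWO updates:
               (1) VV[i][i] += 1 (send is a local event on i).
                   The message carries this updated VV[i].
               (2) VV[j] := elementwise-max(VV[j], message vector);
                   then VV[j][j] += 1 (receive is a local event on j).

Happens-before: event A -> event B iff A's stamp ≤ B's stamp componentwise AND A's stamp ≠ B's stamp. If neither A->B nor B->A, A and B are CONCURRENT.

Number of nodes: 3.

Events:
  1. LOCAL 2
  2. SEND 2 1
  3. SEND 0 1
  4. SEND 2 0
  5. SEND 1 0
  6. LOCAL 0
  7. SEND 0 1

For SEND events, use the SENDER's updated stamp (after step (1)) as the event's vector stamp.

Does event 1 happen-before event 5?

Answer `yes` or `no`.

Answer: yes

Derivation:
Initial: VV[0]=[0, 0, 0]
Initial: VV[1]=[0, 0, 0]
Initial: VV[2]=[0, 0, 0]
Event 1: LOCAL 2: VV[2][2]++ -> VV[2]=[0, 0, 1]
Event 2: SEND 2->1: VV[2][2]++ -> VV[2]=[0, 0, 2], msg_vec=[0, 0, 2]; VV[1]=max(VV[1],msg_vec) then VV[1][1]++ -> VV[1]=[0, 1, 2]
Event 3: SEND 0->1: VV[0][0]++ -> VV[0]=[1, 0, 0], msg_vec=[1, 0, 0]; VV[1]=max(VV[1],msg_vec) then VV[1][1]++ -> VV[1]=[1, 2, 2]
Event 4: SEND 2->0: VV[2][2]++ -> VV[2]=[0, 0, 3], msg_vec=[0, 0, 3]; VV[0]=max(VV[0],msg_vec) then VV[0][0]++ -> VV[0]=[2, 0, 3]
Event 5: SEND 1->0: VV[1][1]++ -> VV[1]=[1, 3, 2], msg_vec=[1, 3, 2]; VV[0]=max(VV[0],msg_vec) then VV[0][0]++ -> VV[0]=[3, 3, 3]
Event 6: LOCAL 0: VV[0][0]++ -> VV[0]=[4, 3, 3]
Event 7: SEND 0->1: VV[0][0]++ -> VV[0]=[5, 3, 3], msg_vec=[5, 3, 3]; VV[1]=max(VV[1],msg_vec) then VV[1][1]++ -> VV[1]=[5, 4, 3]
Event 1 stamp: [0, 0, 1]
Event 5 stamp: [1, 3, 2]
[0, 0, 1] <= [1, 3, 2]? True. Equal? False. Happens-before: True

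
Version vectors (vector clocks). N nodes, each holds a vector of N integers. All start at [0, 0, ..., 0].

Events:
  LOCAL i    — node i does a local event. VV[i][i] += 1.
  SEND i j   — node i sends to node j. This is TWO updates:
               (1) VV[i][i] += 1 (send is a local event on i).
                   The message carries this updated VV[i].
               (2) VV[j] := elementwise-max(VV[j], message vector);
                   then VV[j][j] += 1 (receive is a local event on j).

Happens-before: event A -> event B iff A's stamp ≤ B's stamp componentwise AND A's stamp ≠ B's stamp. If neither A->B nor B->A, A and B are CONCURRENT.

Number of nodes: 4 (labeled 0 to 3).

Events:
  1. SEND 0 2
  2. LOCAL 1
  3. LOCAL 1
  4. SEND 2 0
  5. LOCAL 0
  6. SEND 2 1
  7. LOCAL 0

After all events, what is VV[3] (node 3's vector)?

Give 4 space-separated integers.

Initial: VV[0]=[0, 0, 0, 0]
Initial: VV[1]=[0, 0, 0, 0]
Initial: VV[2]=[0, 0, 0, 0]
Initial: VV[3]=[0, 0, 0, 0]
Event 1: SEND 0->2: VV[0][0]++ -> VV[0]=[1, 0, 0, 0], msg_vec=[1, 0, 0, 0]; VV[2]=max(VV[2],msg_vec) then VV[2][2]++ -> VV[2]=[1, 0, 1, 0]
Event 2: LOCAL 1: VV[1][1]++ -> VV[1]=[0, 1, 0, 0]
Event 3: LOCAL 1: VV[1][1]++ -> VV[1]=[0, 2, 0, 0]
Event 4: SEND 2->0: VV[2][2]++ -> VV[2]=[1, 0, 2, 0], msg_vec=[1, 0, 2, 0]; VV[0]=max(VV[0],msg_vec) then VV[0][0]++ -> VV[0]=[2, 0, 2, 0]
Event 5: LOCAL 0: VV[0][0]++ -> VV[0]=[3, 0, 2, 0]
Event 6: SEND 2->1: VV[2][2]++ -> VV[2]=[1, 0, 3, 0], msg_vec=[1, 0, 3, 0]; VV[1]=max(VV[1],msg_vec) then VV[1][1]++ -> VV[1]=[1, 3, 3, 0]
Event 7: LOCAL 0: VV[0][0]++ -> VV[0]=[4, 0, 2, 0]
Final vectors: VV[0]=[4, 0, 2, 0]; VV[1]=[1, 3, 3, 0]; VV[2]=[1, 0, 3, 0]; VV[3]=[0, 0, 0, 0]

Answer: 0 0 0 0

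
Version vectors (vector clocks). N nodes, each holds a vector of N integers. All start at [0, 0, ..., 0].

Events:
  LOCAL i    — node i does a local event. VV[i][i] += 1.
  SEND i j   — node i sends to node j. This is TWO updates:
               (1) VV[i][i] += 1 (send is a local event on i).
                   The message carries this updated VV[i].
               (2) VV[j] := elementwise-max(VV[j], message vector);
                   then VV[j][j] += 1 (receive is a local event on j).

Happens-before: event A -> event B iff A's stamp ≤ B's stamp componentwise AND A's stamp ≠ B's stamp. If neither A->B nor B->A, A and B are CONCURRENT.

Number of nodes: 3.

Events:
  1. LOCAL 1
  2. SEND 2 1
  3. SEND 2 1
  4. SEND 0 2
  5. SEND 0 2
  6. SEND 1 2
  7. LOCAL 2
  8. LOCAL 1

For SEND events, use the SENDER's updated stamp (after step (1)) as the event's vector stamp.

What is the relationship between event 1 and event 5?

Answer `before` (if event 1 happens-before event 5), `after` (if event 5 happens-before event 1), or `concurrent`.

Initial: VV[0]=[0, 0, 0]
Initial: VV[1]=[0, 0, 0]
Initial: VV[2]=[0, 0, 0]
Event 1: LOCAL 1: VV[1][1]++ -> VV[1]=[0, 1, 0]
Event 2: SEND 2->1: VV[2][2]++ -> VV[2]=[0, 0, 1], msg_vec=[0, 0, 1]; VV[1]=max(VV[1],msg_vec) then VV[1][1]++ -> VV[1]=[0, 2, 1]
Event 3: SEND 2->1: VV[2][2]++ -> VV[2]=[0, 0, 2], msg_vec=[0, 0, 2]; VV[1]=max(VV[1],msg_vec) then VV[1][1]++ -> VV[1]=[0, 3, 2]
Event 4: SEND 0->2: VV[0][0]++ -> VV[0]=[1, 0, 0], msg_vec=[1, 0, 0]; VV[2]=max(VV[2],msg_vec) then VV[2][2]++ -> VV[2]=[1, 0, 3]
Event 5: SEND 0->2: VV[0][0]++ -> VV[0]=[2, 0, 0], msg_vec=[2, 0, 0]; VV[2]=max(VV[2],msg_vec) then VV[2][2]++ -> VV[2]=[2, 0, 4]
Event 6: SEND 1->2: VV[1][1]++ -> VV[1]=[0, 4, 2], msg_vec=[0, 4, 2]; VV[2]=max(VV[2],msg_vec) then VV[2][2]++ -> VV[2]=[2, 4, 5]
Event 7: LOCAL 2: VV[2][2]++ -> VV[2]=[2, 4, 6]
Event 8: LOCAL 1: VV[1][1]++ -> VV[1]=[0, 5, 2]
Event 1 stamp: [0, 1, 0]
Event 5 stamp: [2, 0, 0]
[0, 1, 0] <= [2, 0, 0]? False
[2, 0, 0] <= [0, 1, 0]? False
Relation: concurrent

Answer: concurrent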